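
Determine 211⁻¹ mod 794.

143

Apply the Euclidean algorithm and back-substitute:
794 = 3*211 + 161
211 = 1*161 + 50
161 = 3*50 + 11
50 = 4*11 + 6
11 = 1*6 + 5
6 = 1*5 + 1
5 = 5*1 + 0
gcd(211, 794) = 1, so the inverse exists.
Back-substitute for 1:
1 = 1*6 − 1*5
  = −1*11 + 2*6
  = 2*50 − 9*11
  = −9*161 + 29*50
  = 29*211 − 38*161
  = −38*794 + 143*211
So 211⁻¹ ≡ 143 (mod 794).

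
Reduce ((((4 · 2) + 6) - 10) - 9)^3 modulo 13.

4 · 2 = 8
8 + 6 = 14 ≡ 1 (mod 13)
1 - 10 = -9 ≡ 4 (mod 13)
4 - 9 = -5 ≡ 8 (mod 13)
(8)^3 ≡ 5 (mod 13)

5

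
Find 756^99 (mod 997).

756^1 ≡ 756 (mod 997)
756^2 ≡ 756^2 = 571536 ≡ 255 (mod 997)
756^4 ≡ 255^2 = 65025 ≡ 220 (mod 997)
756^8 ≡ 220^2 = 48400 ≡ 544 (mod 997)
756^16 ≡ 544^2 = 295936 ≡ 824 (mod 997)
756^32 ≡ 824^2 = 678976 ≡ 19 (mod 997)
756^64 ≡ 19^2 = 361 (mod 997)
756^99 = 756^64 × 756^32 × 756^2 × 756^1 ≡ 361 × 19 × 255 × 756 (mod 997).
Accumulate the product:
361 × 19 = 6859 ≡ 877
877 × 255 = 223635 ≡ 307
307 × 756 = 232092 ≡ 788

788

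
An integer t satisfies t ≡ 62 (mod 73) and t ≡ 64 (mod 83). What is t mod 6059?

2471

73⁻¹ mod 83: 73·58 ≡ 1 (mod 83), so 73⁻¹ ≡ 58.
t = 62 + 73·((64 − 62)·58 mod 83) = 62 + 73·33 = 2471.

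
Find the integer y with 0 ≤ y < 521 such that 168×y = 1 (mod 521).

245

521 = 3*168 + 17
168 = 9*17 + 15
17 = 1*15 + 2
15 = 7*2 + 1
2 = 2*1 + 0
gcd(168, 521) = 1, so the inverse exists.
Back-substitute for 1:
1 = 1*15 − 7*2
  = −7*17 + 8*15
  = 8*168 − 79*17
  = −79*521 + 245*168
So 168⁻¹ ≡ 245 (mod 521).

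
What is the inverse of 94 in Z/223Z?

121

Apply the Euclidean algorithm and back-substitute:
223 = 2×94 + 35
94 = 2×35 + 24
35 = 1×24 + 11
24 = 2×11 + 2
11 = 5×2 + 1
2 = 2×1 + 0
gcd(94, 223) = 1, so the inverse exists.
Back-substitute for 1:
1 = 1×11 − 5×2
  = −5×24 + 11×11
  = 11×35 − 16×24
  = −16×94 + 43×35
  = 43×223 − 102×94
So 94⁻¹ ≡ −102 ≡ 121 (mod 223).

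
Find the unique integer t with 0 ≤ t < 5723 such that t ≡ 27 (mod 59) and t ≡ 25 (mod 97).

2741

59⁻¹ mod 97: 59·74 ≡ 1 (mod 97), so 59⁻¹ ≡ 74.
t = 27 + 59·((25 − 27)·74 mod 97) = 27 + 59·46 = 2741.
Check: 2741 mod 59 = 27, 2741 mod 97 = 25. ✓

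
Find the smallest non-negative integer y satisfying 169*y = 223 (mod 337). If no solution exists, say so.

109

gcd(169, 337) = 1, so a unique solution mod 337 exists.
169⁻¹ ≡ 2 (mod 337).
y ≡ 2*223 ≡ 109 (mod 337).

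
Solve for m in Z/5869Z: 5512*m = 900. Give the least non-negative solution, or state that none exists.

2858

gcd(5512, 5869) = 1, so a unique solution mod 5869 exists.
5512⁻¹ ≡ 2729 (mod 5869).
m ≡ 2729*900 ≡ 2858 (mod 5869).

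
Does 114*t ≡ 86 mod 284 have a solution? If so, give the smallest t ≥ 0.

gcd(114, 284) = 2, and 2 | 86, so solutions exist.
Divide through by 2: 57*t = 43 (mod 142).
57⁻¹ ≡ 5 (mod 142).
t ≡ 5*43 ≡ 73 (mod 142).
The smallest non-negative solution is t = 73.

73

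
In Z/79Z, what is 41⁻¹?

27

Apply the Euclidean algorithm and back-substitute:
79 = 1×41 + 38
41 = 1×38 + 3
38 = 12×3 + 2
3 = 1×2 + 1
2 = 2×1 + 0
gcd(41, 79) = 1, so the inverse exists.
Back-substitute for 1:
1 = 1×3 − 1×2
  = −1×38 + 13×3
  = 13×41 − 14×38
  = −14×79 + 27×41
So 41⁻¹ ≡ 27 (mod 79).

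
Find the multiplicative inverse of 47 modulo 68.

55

By the extended Euclidean algorithm:
68 = 1×47 + 21
47 = 2×21 + 5
21 = 4×5 + 1
5 = 5×1 + 0
gcd(47, 68) = 1, so the inverse exists.
Back-substitute for 1:
1 = 1×21 − 4×5
  = −4×47 + 9×21
  = 9×68 − 13×47
So 47⁻¹ ≡ −13 ≡ 55 (mod 68).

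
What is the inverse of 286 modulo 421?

237

421 = 1×286 + 135
286 = 2×135 + 16
135 = 8×16 + 7
16 = 2×7 + 2
7 = 3×2 + 1
2 = 2×1 + 0
gcd(286, 421) = 1, so the inverse exists.
Back-substitute for 1:
1 = 1×7 − 3×2
  = −3×16 + 7×7
  = 7×135 − 59×16
  = −59×286 + 125×135
  = 125×421 − 184×286
So 286⁻¹ ≡ −184 ≡ 237 (mod 421).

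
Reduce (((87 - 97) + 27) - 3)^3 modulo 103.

87 - 97 = -10 ≡ 93 (mod 103)
93 + 27 = 120 ≡ 17 (mod 103)
17 - 3 = 14
(14)^3 ≡ 66 (mod 103)

66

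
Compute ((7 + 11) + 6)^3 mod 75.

24

7 + 11 = 18
18 + 6 = 24
(24)^3 ≡ 24 (mod 75)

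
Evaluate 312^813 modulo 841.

813 in binary is 1100101101, i.e. 813 = 512 + 256 + 32 + 8 + 4 + 1.
312^1 ≡ 312 (mod 841)
312^2 ≡ 312^2 = 97344 ≡ 629 (mod 841)
312^4 ≡ 629^2 = 395641 ≡ 371 (mod 841)
312^8 ≡ 371^2 = 137641 ≡ 558 (mod 841)
312^16 ≡ 558^2 = 311364 ≡ 194 (mod 841)
312^32 ≡ 194^2 = 37636 ≡ 632 (mod 841)
312^64 ≡ 632^2 = 399424 ≡ 790 (mod 841)
312^128 ≡ 790^2 = 624100 ≡ 78 (mod 841)
312^256 ≡ 78^2 = 6084 ≡ 197 (mod 841)
312^512 ≡ 197^2 = 38809 ≡ 123 (mod 841)
312^813 = 312^512 × 312^256 × 312^32 × 312^8 × 312^4 × 312^1 ≡ 123 × 197 × 632 × 558 × 371 × 312 (mod 841).
Accumulate the product:
123 × 197 = 24231 ≡ 683
683 × 632 = 431656 ≡ 223
223 × 558 = 124434 ≡ 807
807 × 371 = 299397 ≡ 1
1 × 312 = 312

312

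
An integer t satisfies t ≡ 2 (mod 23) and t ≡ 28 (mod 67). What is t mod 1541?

899

23⁻¹ mod 67: 23·35 ≡ 1 (mod 67), so 23⁻¹ ≡ 35.
t = 2 + 23·((28 − 2)·35 mod 67) = 2 + 23·39 = 899.
Check: 899 mod 23 = 2, 899 mod 67 = 28. ✓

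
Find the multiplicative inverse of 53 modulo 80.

77

80 = 1·53 + 27
53 = 1·27 + 26
27 = 1·26 + 1
26 = 26·1 + 0
gcd(53, 80) = 1, so the inverse exists.
Bézout: 1 = 2·80 − 3·53.
So 53⁻¹ ≡ −3 ≡ 77 (mod 80).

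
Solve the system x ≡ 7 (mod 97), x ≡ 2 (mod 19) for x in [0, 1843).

686

97⁻¹ mod 19: 97·10 ≡ 1 (mod 19), so 97⁻¹ ≡ 10.
x = 7 + 97·((2 − 7)·10 mod 19) = 7 + 97·7 = 686.
Check: 686 mod 97 = 7, 686 mod 19 = 2. ✓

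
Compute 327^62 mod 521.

411

Using repeated squaring:
62 in binary is 111110, i.e. 62 = 32 + 16 + 8 + 4 + 2.
327^1 ≡ 327 (mod 521)
327^2 ≡ 327^2 = 106929 ≡ 124 (mod 521)
327^4 ≡ 124^2 = 15376 ≡ 267 (mod 521)
327^8 ≡ 267^2 = 71289 ≡ 433 (mod 521)
327^16 ≡ 433^2 = 187489 ≡ 450 (mod 521)
327^32 ≡ 450^2 = 202500 ≡ 352 (mod 521)
327^62 = 327^32 · 327^16 · 327^8 · 327^4 · 327^2 ≡ 352 · 450 · 433 · 267 · 124 (mod 521).
Accumulate the product:
352 · 450 = 158400 ≡ 16
16 · 433 = 6928 ≡ 155
155 · 267 = 41385 ≡ 226
226 · 124 = 28024 ≡ 411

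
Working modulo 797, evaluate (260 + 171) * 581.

153

260 + 171 = 431
431 * 581 = 250411 ≡ 153 (mod 797)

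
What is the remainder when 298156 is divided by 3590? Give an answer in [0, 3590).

186

298156 = 83·3590 + 186, so 298156 ≡ 186 (mod 3590).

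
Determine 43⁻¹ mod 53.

37

Apply the Euclidean algorithm and back-substitute:
53 = 1·43 + 10
43 = 4·10 + 3
10 = 3·3 + 1
3 = 3·1 + 0
gcd(43, 53) = 1, so the inverse exists.
Back-substitute for 1:
1 = 1·10 − 3·3
  = −3·43 + 13·10
  = 13·53 − 16·43
So 43⁻¹ ≡ −16 ≡ 37 (mod 53).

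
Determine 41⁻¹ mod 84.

41

By the extended Euclidean algorithm:
84 = 2×41 + 2
41 = 20×2 + 1
2 = 2×1 + 0
gcd(41, 84) = 1, so the inverse exists.
Back-substitute for 1:
1 = 1×41 − 20×2
  = −20×84 + 41×41
So 41⁻¹ ≡ 41 (mod 84).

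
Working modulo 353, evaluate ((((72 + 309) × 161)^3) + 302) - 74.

52

72 + 309 = 381 ≡ 28 (mod 353)
28 × 161 = 4508 ≡ 272 (mod 353)
(272)^3 ≡ 177 (mod 353)
177 + 302 = 479 ≡ 126 (mod 353)
126 - 74 = 52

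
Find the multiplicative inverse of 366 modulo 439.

Run the extended Euclidean algorithm:
439 = 1·366 + 73
366 = 5·73 + 1
73 = 73·1 + 0
gcd(366, 439) = 1, so the inverse exists.
Back-substitute for 1:
1 = 1·366 − 5·73
  = −5·439 + 6·366
So 366⁻¹ ≡ 6 (mod 439).

6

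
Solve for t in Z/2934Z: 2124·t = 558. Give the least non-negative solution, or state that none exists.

79

gcd(2124, 2934) = 18, and 18 | 558, so solutions exist.
Divide through by 18: 118·t ≡ 31 mod 163.
118⁻¹ ≡ 134 (mod 163).
t ≡ 134·31 ≡ 79 (mod 163).
The smallest non-negative solution is t = 79.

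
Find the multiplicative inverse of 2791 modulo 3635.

2821

Run the extended Euclidean algorithm:
3635 = 1*2791 + 844
2791 = 3*844 + 259
844 = 3*259 + 67
259 = 3*67 + 58
67 = 1*58 + 9
58 = 6*9 + 4
9 = 2*4 + 1
4 = 4*1 + 0
gcd(2791, 3635) = 1, so the inverse exists.
Bézout: 1 = 625*3635 − 814*2791.
So 2791⁻¹ ≡ −814 ≡ 2821 (mod 3635).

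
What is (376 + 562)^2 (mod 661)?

376 + 562 = 938 ≡ 277 (mod 661)
(277)^2 ≡ 53 (mod 661)

53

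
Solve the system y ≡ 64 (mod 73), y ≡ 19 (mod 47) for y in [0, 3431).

73⁻¹ mod 47: 73*38 ≡ 1 (mod 47), so 73⁻¹ ≡ 38.
y = 64 + 73*((19 − 64)*38 mod 47) = 64 + 73*29 = 2181.

2181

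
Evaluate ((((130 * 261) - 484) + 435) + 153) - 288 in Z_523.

274

130 * 261 = 33930 ≡ 458 (mod 523)
458 - 484 = -26 ≡ 497 (mod 523)
497 + 435 = 932 ≡ 409 (mod 523)
409 + 153 = 562 ≡ 39 (mod 523)
39 - 288 = -249 ≡ 274 (mod 523)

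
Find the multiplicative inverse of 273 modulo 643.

464

By the extended Euclidean algorithm:
643 = 2*273 + 97
273 = 2*97 + 79
97 = 1*79 + 18
79 = 4*18 + 7
18 = 2*7 + 4
7 = 1*4 + 3
4 = 1*3 + 1
3 = 3*1 + 0
gcd(273, 643) = 1, so the inverse exists.
Back-substitute for 1:
1 = 1*4 − 1*3
  = −1*7 + 2*4
  = 2*18 − 5*7
  = −5*79 + 22*18
  = 22*97 − 27*79
  = −27*273 + 76*97
  = 76*643 − 179*273
So 273⁻¹ ≡ −179 ≡ 464 (mod 643).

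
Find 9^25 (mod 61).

25 in binary is 11001, i.e. 25 = 16 + 8 + 1.
9^1 ≡ 9 (mod 61)
9^2 ≡ 9^2 = 81 ≡ 20 (mod 61)
9^4 ≡ 20^2 = 400 ≡ 34 (mod 61)
9^8 ≡ 34^2 = 1156 ≡ 58 (mod 61)
9^16 ≡ 58^2 = 3364 ≡ 9 (mod 61)
9^25 = 9^16 · 9^8 · 9^1 ≡ 9 · 58 · 9 (mod 61).
Accumulate the product:
9 · 58 = 522 ≡ 34
34 · 9 = 306 ≡ 1

1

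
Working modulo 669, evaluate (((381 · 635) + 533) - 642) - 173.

144

381 · 635 = 241935 ≡ 426 (mod 669)
426 + 533 = 959 ≡ 290 (mod 669)
290 - 642 = -352 ≡ 317 (mod 669)
317 - 173 = 144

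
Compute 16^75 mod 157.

75 in binary is 1001011, i.e. 75 = 64 + 8 + 2 + 1.
16^1 ≡ 16 (mod 157)
16^2 ≡ 16^2 = 256 ≡ 99 (mod 157)
16^4 ≡ 99^2 = 9801 ≡ 67 (mod 157)
16^8 ≡ 67^2 = 4489 ≡ 93 (mod 157)
16^16 ≡ 93^2 = 8649 ≡ 14 (mod 157)
16^32 ≡ 14^2 = 196 ≡ 39 (mod 157)
16^64 ≡ 39^2 = 1521 ≡ 108 (mod 157)
16^75 = 16^64 * 16^8 * 16^2 * 16^1 ≡ 108 * 93 * 99 * 16 (mod 157).
Accumulate the product:
108 * 93 = 10044 ≡ 153
153 * 99 = 15147 ≡ 75
75 * 16 = 1200 ≡ 101

101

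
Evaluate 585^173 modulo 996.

Compute successive squares:
585^1 ≡ 585 (mod 996)
585^2 ≡ 585^2 = 342225 ≡ 597 (mod 996)
585^4 ≡ 597^2 = 356409 ≡ 837 (mod 996)
585^8 ≡ 837^2 = 700569 ≡ 381 (mod 996)
585^16 ≡ 381^2 = 145161 ≡ 741 (mod 996)
585^32 ≡ 741^2 = 549081 ≡ 285 (mod 996)
585^64 ≡ 285^2 = 81225 ≡ 549 (mod 996)
585^128 ≡ 549^2 = 301401 ≡ 609 (mod 996)
585^173 = 585^128 · 585^32 · 585^8 · 585^4 · 585^1 ≡ 609 · 285 · 381 · 837 · 585 (mod 996).
Accumulate the product:
609 · 285 = 173565 ≡ 261
261 · 381 = 99441 ≡ 837
837 · 837 = 700569 ≡ 381
381 · 585 = 222885 ≡ 777

777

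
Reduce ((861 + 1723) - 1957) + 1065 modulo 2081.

861 + 1723 = 2584 ≡ 503 (mod 2081)
503 - 1957 = -1454 ≡ 627 (mod 2081)
627 + 1065 = 1692

1692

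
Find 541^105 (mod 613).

544

Compute successive squares:
105 in binary is 1101001, i.e. 105 = 64 + 32 + 8 + 1.
541^1 ≡ 541 (mod 613)
541^2 ≡ 541^2 = 292681 ≡ 280 (mod 613)
541^4 ≡ 280^2 = 78400 ≡ 549 (mod 613)
541^8 ≡ 549^2 = 301401 ≡ 418 (mod 613)
541^16 ≡ 418^2 = 174724 ≡ 19 (mod 613)
541^32 ≡ 19^2 = 361 (mod 613)
541^64 ≡ 361^2 = 130321 ≡ 365 (mod 613)
541^105 = 541^64 * 541^32 * 541^8 * 541^1 ≡ 365 * 361 * 418 * 541 (mod 613).
Accumulate the product:
365 * 361 = 131765 ≡ 583
583 * 418 = 243694 ≡ 333
333 * 541 = 180153 ≡ 544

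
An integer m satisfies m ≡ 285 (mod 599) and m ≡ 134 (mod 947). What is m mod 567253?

266241

599⁻¹ mod 947: 599×781 ≡ 1 (mod 947), so 599⁻¹ ≡ 781.
m = 285 + 599×((134 − 285)×781 mod 947) = 285 + 599×444 = 266241.
Check: 266241 mod 599 = 285, 266241 mod 947 = 134. ✓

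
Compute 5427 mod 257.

30

5427 = 21*257 + 30, so 5427 ≡ 30 (mod 257).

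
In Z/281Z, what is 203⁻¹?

18

Run the extended Euclidean algorithm:
281 = 1×203 + 78
203 = 2×78 + 47
78 = 1×47 + 31
47 = 1×31 + 16
31 = 1×16 + 15
16 = 1×15 + 1
15 = 15×1 + 0
gcd(203, 281) = 1, so the inverse exists.
Back-substitute for 1:
1 = 1×16 − 1×15
  = −1×31 + 2×16
  = 2×47 − 3×31
  = −3×78 + 5×47
  = 5×203 − 13×78
  = −13×281 + 18×203
So 203⁻¹ ≡ 18 (mod 281).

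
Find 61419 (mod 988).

163

61419 = 62×988 + 163, so 61419 ≡ 163 (mod 988).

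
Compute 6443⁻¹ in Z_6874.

5311

6874 = 1×6443 + 431
6443 = 14×431 + 409
431 = 1×409 + 22
409 = 18×22 + 13
22 = 1×13 + 9
13 = 1×9 + 4
9 = 2×4 + 1
4 = 4×1 + 0
gcd(6443, 6874) = 1, so the inverse exists.
Bézout: 1 = 1465×6874 − 1563×6443.
So 6443⁻¹ ≡ −1563 ≡ 5311 (mod 6874).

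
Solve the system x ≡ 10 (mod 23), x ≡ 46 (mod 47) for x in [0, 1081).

516

23⁻¹ mod 47: 23*45 ≡ 1 (mod 47), so 23⁻¹ ≡ 45.
x = 10 + 23*((46 − 10)*45 mod 47) = 10 + 23*22 = 516.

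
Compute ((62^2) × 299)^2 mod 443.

167

(62)^2 ≡ 300 (mod 443)
300 × 299 = 89700 ≡ 214 (mod 443)
(214)^2 ≡ 167 (mod 443)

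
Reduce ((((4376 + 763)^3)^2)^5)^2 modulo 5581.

4376 + 763 = 5139
(5139)^3 ≡ 3925 (mod 5581)
(3925)^2 ≡ 2065 (mod 5581)
(2065)^5 ≡ 3321 (mod 5581)
(3321)^2 ≡ 985 (mod 5581)

985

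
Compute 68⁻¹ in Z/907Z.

867

907 = 13×68 + 23
68 = 2×23 + 22
23 = 1×22 + 1
22 = 22×1 + 0
gcd(68, 907) = 1, so the inverse exists.
Back-substitute for 1:
1 = 1×23 − 1×22
  = −1×68 + 3×23
  = 3×907 − 40×68
So 68⁻¹ ≡ −40 ≡ 867 (mod 907).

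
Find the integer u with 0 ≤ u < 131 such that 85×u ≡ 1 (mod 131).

37

Run the extended Euclidean algorithm:
131 = 1*85 + 46
85 = 1*46 + 39
46 = 1*39 + 7
39 = 5*7 + 4
7 = 1*4 + 3
4 = 1*3 + 1
3 = 3*1 + 0
gcd(85, 131) = 1, so the inverse exists.
Bézout: 1 = −24*131 + 37*85.
So 85⁻¹ ≡ 37 (mod 131).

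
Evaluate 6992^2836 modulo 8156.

4928

2836 in binary is 101100010100, i.e. 2836 = 2048 + 512 + 256 + 16 + 4.
6992^1 ≡ 6992 (mod 8156)
6992^2 ≡ 6992^2 = 48888064 ≡ 1000 (mod 8156)
6992^4 ≡ 1000^2 = 1000000 ≡ 4968 (mod 8156)
6992^8 ≡ 4968^2 = 24681024 ≡ 968 (mod 8156)
6992^16 ≡ 968^2 = 937024 ≡ 7240 (mod 8156)
6992^32 ≡ 7240^2 = 52417600 ≡ 7144 (mod 8156)
6992^64 ≡ 7144^2 = 51036736 ≡ 4644 (mod 8156)
6992^128 ≡ 4644^2 = 21566736 ≡ 2272 (mod 8156)
6992^256 ≡ 2272^2 = 5161984 ≡ 7392 (mod 8156)
6992^512 ≡ 7392^2 = 54641664 ≡ 4620 (mod 8156)
6992^1024 ≡ 4620^2 = 21344400 ≡ 148 (mod 8156)
6992^2048 ≡ 148^2 = 21904 ≡ 5592 (mod 8156)
6992^2836 = 6992^2048 * 6992^512 * 6992^256 * 6992^16 * 6992^4 ≡ 5592 * 4620 * 7392 * 7240 * 4968 (mod 8156).
Accumulate the product:
5592 * 4620 = 25835040 ≡ 4988
4988 * 7392 = 36871296 ≡ 6176
6176 * 7240 = 44714240 ≡ 3048
3048 * 4968 = 15142464 ≡ 4928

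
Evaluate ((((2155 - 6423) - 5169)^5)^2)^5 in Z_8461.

2155 - 6423 = -4268 ≡ 4193 (mod 8461)
4193 - 5169 = -976 ≡ 7485 (mod 8461)
(7485)^5 ≡ 7949 (mod 8461)
(7949)^2 ≡ 8314 (mod 8461)
(8314)^5 ≡ 1505 (mod 8461)

1505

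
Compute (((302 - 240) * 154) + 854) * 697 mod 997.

10

302 - 240 = 62
62 * 154 = 9548 ≡ 575 (mod 997)
575 + 854 = 1429 ≡ 432 (mod 997)
432 * 697 = 301104 ≡ 10 (mod 997)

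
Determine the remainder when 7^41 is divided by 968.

Compute successive squares:
7^1 ≡ 7 (mod 968)
7^2 ≡ 7^2 = 49 (mod 968)
7^4 ≡ 49^2 = 2401 ≡ 465 (mod 968)
7^8 ≡ 465^2 = 216225 ≡ 361 (mod 968)
7^16 ≡ 361^2 = 130321 ≡ 609 (mod 968)
7^32 ≡ 609^2 = 370881 ≡ 137 (mod 968)
7^41 = 7^32 × 7^8 × 7^1 ≡ 137 × 361 × 7 (mod 968).
Accumulate the product:
137 × 361 = 49457 ≡ 89
89 × 7 = 623

623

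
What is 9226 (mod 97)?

11

9226 = 95·97 + 11, so 9226 ≡ 11 (mod 97).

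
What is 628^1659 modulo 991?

760

Using repeated squaring:
1659 in binary is 11001111011, i.e. 1659 = 1024 + 512 + 64 + 32 + 16 + 8 + 2 + 1.
628^1 ≡ 628 (mod 991)
628^2 ≡ 628^2 = 394384 ≡ 957 (mod 991)
628^4 ≡ 957^2 = 915849 ≡ 165 (mod 991)
628^8 ≡ 165^2 = 27225 ≡ 468 (mod 991)
628^16 ≡ 468^2 = 219024 ≡ 13 (mod 991)
628^32 ≡ 13^2 = 169 (mod 991)
628^64 ≡ 169^2 = 28561 ≡ 813 (mod 991)
628^128 ≡ 813^2 = 660969 ≡ 963 (mod 991)
628^256 ≡ 963^2 = 927369 ≡ 784 (mod 991)
628^512 ≡ 784^2 = 614656 ≡ 236 (mod 991)
628^1024 ≡ 236^2 = 55696 ≡ 200 (mod 991)
628^1659 = 628^1024 * 628^512 * 628^64 * 628^32 * 628^16 * 628^8 * 628^2 * 628^1 ≡ 200 * 236 * 813 * 169 * 13 * 468 * 957 * 628 (mod 991).
Accumulate the product:
200 * 236 = 47200 ≡ 623
623 * 813 = 506499 ≡ 98
98 * 169 = 16562 ≡ 706
706 * 13 = 9178 ≡ 259
259 * 468 = 121212 ≡ 310
310 * 957 = 296670 ≡ 361
361 * 628 = 226708 ≡ 760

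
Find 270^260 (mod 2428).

1412

Compute successive squares:
270^1 ≡ 270 (mod 2428)
270^2 ≡ 270^2 = 72900 ≡ 60 (mod 2428)
270^4 ≡ 60^2 = 3600 ≡ 1172 (mod 2428)
270^8 ≡ 1172^2 = 1373584 ≡ 1764 (mod 2428)
270^16 ≡ 1764^2 = 3111696 ≡ 1428 (mod 2428)
270^32 ≡ 1428^2 = 2039184 ≡ 2092 (mod 2428)
270^64 ≡ 2092^2 = 4376464 ≡ 1208 (mod 2428)
270^128 ≡ 1208^2 = 1459264 ≡ 36 (mod 2428)
270^256 ≡ 36^2 = 1296 (mod 2428)
270^260 = 270^256 · 270^4 ≡ 1296 · 1172 (mod 2428).
1296 · 1172 = 1518912 ≡ 1412 (mod 2428).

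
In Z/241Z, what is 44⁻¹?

By the extended Euclidean algorithm:
241 = 5*44 + 21
44 = 2*21 + 2
21 = 10*2 + 1
2 = 2*1 + 0
gcd(44, 241) = 1, so the inverse exists.
Back-substitute for 1:
1 = 1*21 − 10*2
  = −10*44 + 21*21
  = 21*241 − 115*44
So 44⁻¹ ≡ −115 ≡ 126 (mod 241).

126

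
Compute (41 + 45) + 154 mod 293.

240

41 + 45 = 86
86 + 154 = 240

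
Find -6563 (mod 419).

141

-6563 = -16*419 + 141, so -6563 ≡ 141 (mod 419).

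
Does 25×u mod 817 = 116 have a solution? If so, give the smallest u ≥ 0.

gcd(25, 817) = 1, so a unique solution mod 817 exists.
25⁻¹ ≡ 719 (mod 817).
u ≡ 719×116 ≡ 70 (mod 817).

70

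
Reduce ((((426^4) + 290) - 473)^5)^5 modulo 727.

130

(426)^4 ≡ 195 (mod 727)
195 + 290 = 485
485 - 473 = 12
(12)^5 ≡ 198 (mod 727)
(198)^5 ≡ 130 (mod 727)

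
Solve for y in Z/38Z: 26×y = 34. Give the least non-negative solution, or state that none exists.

gcd(26, 38) = 2, and 2 | 34, so solutions exist.
Divide through by 2: 13×y = 17 (mod 19).
13⁻¹ ≡ 3 (mod 19).
y ≡ 3×17 ≡ 13 (mod 19).
The smallest non-negative solution is y = 13.

13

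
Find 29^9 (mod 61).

29^1 ≡ 29 (mod 61)
29^2 ≡ 29^2 = 841 ≡ 48 (mod 61)
29^4 ≡ 48^2 = 2304 ≡ 47 (mod 61)
29^8 ≡ 47^2 = 2209 ≡ 13 (mod 61)
29^9 = 29^8 · 29^1 ≡ 13 · 29 (mod 61).
13 · 29 = 377 ≡ 11 (mod 61).

11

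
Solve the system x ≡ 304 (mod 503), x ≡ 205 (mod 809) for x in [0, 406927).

251804

503⁻¹ mod 809: 503×616 ≡ 1 (mod 809), so 503⁻¹ ≡ 616.
x = 304 + 503×((205 − 304)×616 mod 809) = 304 + 503×500 = 251804.
Check: 251804 mod 503 = 304, 251804 mod 809 = 205. ✓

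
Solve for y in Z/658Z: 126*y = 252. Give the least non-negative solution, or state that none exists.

gcd(126, 658) = 14, and 14 | 252, so solutions exist.
Divide through by 14: 9*y ≡ 18 (mod 47).
9⁻¹ ≡ 21 (mod 47).
y ≡ 21*18 ≡ 2 (mod 47).
The smallest non-negative solution is y = 2.

2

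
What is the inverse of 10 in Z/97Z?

68

Run the extended Euclidean algorithm:
97 = 9×10 + 7
10 = 1×7 + 3
7 = 2×3 + 1
3 = 3×1 + 0
gcd(10, 97) = 1, so the inverse exists.
Back-substitute for 1:
1 = 1×7 − 2×3
  = −2×10 + 3×7
  = 3×97 − 29×10
So 10⁻¹ ≡ −29 ≡ 68 (mod 97).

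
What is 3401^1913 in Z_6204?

By square-and-multiply:
1913 in binary is 11101111001, i.e. 1913 = 1024 + 512 + 256 + 64 + 32 + 16 + 8 + 1.
3401^1 ≡ 3401 (mod 6204)
3401^2 ≡ 3401^2 = 11566801 ≡ 2545 (mod 6204)
3401^4 ≡ 2545^2 = 6477025 ≡ 49 (mod 6204)
3401^8 ≡ 49^2 = 2401 (mod 6204)
3401^16 ≡ 2401^2 = 5764801 ≡ 1285 (mod 6204)
3401^32 ≡ 1285^2 = 1651225 ≡ 961 (mod 6204)
3401^64 ≡ 961^2 = 923521 ≡ 5329 (mod 6204)
3401^128 ≡ 5329^2 = 28398241 ≡ 2533 (mod 6204)
3401^256 ≡ 2533^2 = 6416089 ≡ 1153 (mod 6204)
3401^512 ≡ 1153^2 = 1329409 ≡ 1753 (mod 6204)
3401^1024 ≡ 1753^2 = 3073009 ≡ 2029 (mod 6204)
3401^1913 = 3401^1024 × 3401^512 × 3401^256 × 3401^64 × 3401^32 × 3401^16 × 3401^8 × 3401^1 ≡ 2029 × 1753 × 1153 × 5329 × 961 × 1285 × 2401 × 3401 (mod 6204).
Accumulate the product:
2029 × 1753 = 3556837 ≡ 1945
1945 × 1153 = 2242585 ≡ 2941
2941 × 5329 = 15672589 ≡ 1285
1285 × 961 = 1234885 ≡ 289
289 × 1285 = 371365 ≡ 5329
5329 × 2401 = 12794929 ≡ 2281
2281 × 3401 = 7757681 ≡ 2681

2681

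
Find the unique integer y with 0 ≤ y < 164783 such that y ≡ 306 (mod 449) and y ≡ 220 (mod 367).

449⁻¹ mod 367: 449·94 ≡ 1 (mod 367), so 449⁻¹ ≡ 94.
y = 306 + 449·((220 − 306)·94 mod 367) = 306 + 449·357 = 160599.
Check: 160599 mod 449 = 306, 160599 mod 367 = 220. ✓

160599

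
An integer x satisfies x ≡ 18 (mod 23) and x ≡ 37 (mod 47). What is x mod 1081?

225

23⁻¹ mod 47: 23·45 ≡ 1 (mod 47), so 23⁻¹ ≡ 45.
x = 18 + 23·((37 − 18)·45 mod 47) = 18 + 23·9 = 225.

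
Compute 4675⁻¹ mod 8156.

5895

By the extended Euclidean algorithm:
8156 = 1·4675 + 3481
4675 = 1·3481 + 1194
3481 = 2·1194 + 1093
1194 = 1·1093 + 101
1093 = 10·101 + 83
101 = 1·83 + 18
83 = 4·18 + 11
18 = 1·11 + 7
11 = 1·7 + 4
7 = 1·4 + 3
4 = 1·3 + 1
3 = 3·1 + 0
gcd(4675, 8156) = 1, so the inverse exists.
Back-substitute for 1:
1 = 1·4 − 1·3
  = −1·7 + 2·4
  = 2·11 − 3·7
  = −3·18 + 5·11
  = 5·83 − 23·18
  = −23·101 + 28·83
  = 28·1093 − 303·101
  = −303·1194 + 331·1093
  = 331·3481 − 965·1194
  = −965·4675 + 1296·3481
  = 1296·8156 − 2261·4675
So 4675⁻¹ ≡ −2261 ≡ 5895 (mod 8156).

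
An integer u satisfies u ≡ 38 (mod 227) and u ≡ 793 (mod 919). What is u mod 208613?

165294

227⁻¹ mod 919: 227×668 ≡ 1 (mod 919), so 227⁻¹ ≡ 668.
u = 38 + 227×((793 − 38)×668 mod 919) = 38 + 227×728 = 165294.
Check: 165294 mod 227 = 38, 165294 mod 919 = 793. ✓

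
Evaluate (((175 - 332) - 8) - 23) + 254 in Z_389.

175 - 332 = -157 ≡ 232 (mod 389)
232 - 8 = 224
224 - 23 = 201
201 + 254 = 455 ≡ 66 (mod 389)

66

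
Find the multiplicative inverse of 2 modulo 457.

229

By the extended Euclidean algorithm:
457 = 228×2 + 1
2 = 2×1 + 0
gcd(2, 457) = 1, so the inverse exists.
Back-substitute for 1:
1 = 1×457 − 228×2
So 2⁻¹ ≡ −228 ≡ 229 (mod 457).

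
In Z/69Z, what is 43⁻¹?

69 = 1×43 + 26
43 = 1×26 + 17
26 = 1×17 + 9
17 = 1×9 + 8
9 = 1×8 + 1
8 = 8×1 + 0
gcd(43, 69) = 1, so the inverse exists.
Back-substitute for 1:
1 = 1×9 − 1×8
  = −1×17 + 2×9
  = 2×26 − 3×17
  = −3×43 + 5×26
  = 5×69 − 8×43
So 43⁻¹ ≡ −8 ≡ 61 (mod 69).

61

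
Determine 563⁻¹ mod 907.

By the extended Euclidean algorithm:
907 = 1*563 + 344
563 = 1*344 + 219
344 = 1*219 + 125
219 = 1*125 + 94
125 = 1*94 + 31
94 = 3*31 + 1
31 = 31*1 + 0
gcd(563, 907) = 1, so the inverse exists.
Back-substitute for 1:
1 = 1*94 − 3*31
  = −3*125 + 4*94
  = 4*219 − 7*125
  = −7*344 + 11*219
  = 11*563 − 18*344
  = −18*907 + 29*563
So 563⁻¹ ≡ 29 (mod 907).

29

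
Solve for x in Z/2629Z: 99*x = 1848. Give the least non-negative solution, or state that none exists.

178

gcd(99, 2629) = 11, and 11 | 1848, so solutions exist.
Divide through by 11: 9*x = 168 (mod 239).
9⁻¹ ≡ 186 (mod 239).
x ≡ 186*168 ≡ 178 (mod 239).
The smallest non-negative solution is x = 178.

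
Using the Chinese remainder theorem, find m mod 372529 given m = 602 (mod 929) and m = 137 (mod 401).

158532

929⁻¹ mod 401: 929*60 ≡ 1 (mod 401), so 929⁻¹ ≡ 60.
m = 602 + 929*((137 − 602)*60 mod 401) = 602 + 929*170 = 158532.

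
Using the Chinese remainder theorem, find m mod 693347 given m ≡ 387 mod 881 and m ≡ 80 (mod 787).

881⁻¹ mod 787: 881·427 ≡ 1 (mod 787), so 881⁻¹ ≡ 427.
m = 387 + 881·((80 − 387)·427 mod 787) = 387 + 881·340 = 299927.
Check: 299927 mod 881 = 387, 299927 mod 787 = 80. ✓

299927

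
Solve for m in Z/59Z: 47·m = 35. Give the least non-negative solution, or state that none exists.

2

gcd(47, 59) = 1, so a unique solution mod 59 exists.
47⁻¹ ≡ 54 (mod 59).
m ≡ 54·35 ≡ 2 (mod 59).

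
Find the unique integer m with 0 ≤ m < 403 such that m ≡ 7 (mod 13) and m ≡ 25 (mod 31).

397

13⁻¹ mod 31: 13×12 ≡ 1 (mod 31), so 13⁻¹ ≡ 12.
m = 7 + 13×((25 − 7)×12 mod 31) = 7 + 13×30 = 397.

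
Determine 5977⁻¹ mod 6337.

By the extended Euclidean algorithm:
6337 = 1×5977 + 360
5977 = 16×360 + 217
360 = 1×217 + 143
217 = 1×143 + 74
143 = 1×74 + 69
74 = 1×69 + 5
69 = 13×5 + 4
5 = 1×4 + 1
4 = 4×1 + 0
gcd(5977, 6337) = 1, so the inverse exists.
Back-substitute for 1:
1 = 1×5 − 1×4
  = −1×69 + 14×5
  = 14×74 − 15×69
  = −15×143 + 29×74
  = 29×217 − 44×143
  = −44×360 + 73×217
  = 73×5977 − 1212×360
  = −1212×6337 + 1285×5977
So 5977⁻¹ ≡ 1285 (mod 6337).

1285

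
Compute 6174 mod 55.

6174 = 112*55 + 14, so 6174 ≡ 14 (mod 55).

14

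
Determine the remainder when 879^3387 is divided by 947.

929

Compute successive squares:
3387 in binary is 110100111011, i.e. 3387 = 2048 + 1024 + 256 + 32 + 16 + 8 + 2 + 1.
879^1 ≡ 879 (mod 947)
879^2 ≡ 879^2 = 772641 ≡ 836 (mod 947)
879^4 ≡ 836^2 = 698896 ≡ 10 (mod 947)
879^8 ≡ 10^2 = 100 (mod 947)
879^16 ≡ 100^2 = 10000 ≡ 530 (mod 947)
879^32 ≡ 530^2 = 280900 ≡ 588 (mod 947)
879^64 ≡ 588^2 = 345744 ≡ 89 (mod 947)
879^128 ≡ 89^2 = 7921 ≡ 345 (mod 947)
879^256 ≡ 345^2 = 119025 ≡ 650 (mod 947)
879^512 ≡ 650^2 = 422500 ≡ 138 (mod 947)
879^1024 ≡ 138^2 = 19044 ≡ 104 (mod 947)
879^2048 ≡ 104^2 = 10816 ≡ 399 (mod 947)
879^3387 = 879^2048 * 879^1024 * 879^256 * 879^32 * 879^16 * 879^8 * 879^2 * 879^1 ≡ 399 * 104 * 650 * 588 * 530 * 100 * 836 * 879 (mod 947).
Accumulate the product:
399 * 104 = 41496 ≡ 775
775 * 650 = 503750 ≡ 893
893 * 588 = 525084 ≡ 446
446 * 530 = 236380 ≡ 577
577 * 100 = 57700 ≡ 880
880 * 836 = 735680 ≡ 808
808 * 879 = 710232 ≡ 929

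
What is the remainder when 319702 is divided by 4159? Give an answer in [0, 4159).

319702 = 76*4159 + 3618, so 319702 ≡ 3618 (mod 4159).

3618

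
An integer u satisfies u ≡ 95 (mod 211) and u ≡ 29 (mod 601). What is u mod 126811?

211⁻¹ mod 601: 211×94 ≡ 1 (mod 601), so 211⁻¹ ≡ 94.
u = 95 + 211×((29 − 95)×94 mod 601) = 95 + 211×407 = 85972.
Check: 85972 mod 211 = 95, 85972 mod 601 = 29. ✓

85972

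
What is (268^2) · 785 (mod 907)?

906

(268)^2 ≡ 171 (mod 907)
171 · 785 = 134235 ≡ 906 (mod 907)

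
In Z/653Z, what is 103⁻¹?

317

653 = 6*103 + 35
103 = 2*35 + 33
35 = 1*33 + 2
33 = 16*2 + 1
2 = 2*1 + 0
gcd(103, 653) = 1, so the inverse exists.
Back-substitute for 1:
1 = 1*33 − 16*2
  = −16*35 + 17*33
  = 17*103 − 50*35
  = −50*653 + 317*103
So 103⁻¹ ≡ 317 (mod 653).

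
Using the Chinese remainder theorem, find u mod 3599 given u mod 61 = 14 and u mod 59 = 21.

61⁻¹ mod 59: 61×30 ≡ 1 (mod 59), so 61⁻¹ ≡ 30.
u = 14 + 61×((21 − 14)×30 mod 59) = 14 + 61×33 = 2027.

2027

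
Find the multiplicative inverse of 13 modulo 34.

34 = 2×13 + 8
13 = 1×8 + 5
8 = 1×5 + 3
5 = 1×3 + 2
3 = 1×2 + 1
2 = 2×1 + 0
gcd(13, 34) = 1, so the inverse exists.
Back-substitute for 1:
1 = 1×3 − 1×2
  = −1×5 + 2×3
  = 2×8 − 3×5
  = −3×13 + 5×8
  = 5×34 − 13×13
So 13⁻¹ ≡ −13 ≡ 21 (mod 34).

21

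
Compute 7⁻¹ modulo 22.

19

22 = 3×7 + 1
7 = 7×1 + 0
gcd(7, 22) = 1, so the inverse exists.
Back-substitute for 1:
1 = 1×22 − 3×7
So 7⁻¹ ≡ −3 ≡ 19 (mod 22).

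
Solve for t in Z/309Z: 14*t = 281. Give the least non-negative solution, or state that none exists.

307

gcd(14, 309) = 1, so a unique solution mod 309 exists.
14⁻¹ ≡ 287 (mod 309).
t ≡ 287*281 ≡ 307 (mod 309).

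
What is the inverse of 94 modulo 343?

208

Apply the Euclidean algorithm and back-substitute:
343 = 3*94 + 61
94 = 1*61 + 33
61 = 1*33 + 28
33 = 1*28 + 5
28 = 5*5 + 3
5 = 1*3 + 2
3 = 1*2 + 1
2 = 2*1 + 0
gcd(94, 343) = 1, so the inverse exists.
Bézout: 1 = 37*343 − 135*94.
So 94⁻¹ ≡ −135 ≡ 208 (mod 343).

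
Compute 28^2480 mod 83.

70

By square-and-multiply:
2480 in binary is 100110110000, i.e. 2480 = 2048 + 256 + 128 + 32 + 16.
28^1 ≡ 28 (mod 83)
28^2 ≡ 28^2 = 784 ≡ 37 (mod 83)
28^4 ≡ 37^2 = 1369 ≡ 41 (mod 83)
28^8 ≡ 41^2 = 1681 ≡ 21 (mod 83)
28^16 ≡ 21^2 = 441 ≡ 26 (mod 83)
28^32 ≡ 26^2 = 676 ≡ 12 (mod 83)
28^64 ≡ 12^2 = 144 ≡ 61 (mod 83)
28^128 ≡ 61^2 = 3721 ≡ 69 (mod 83)
28^256 ≡ 69^2 = 4761 ≡ 30 (mod 83)
28^512 ≡ 30^2 = 900 ≡ 70 (mod 83)
28^1024 ≡ 70^2 = 4900 ≡ 3 (mod 83)
28^2048 ≡ 3^2 = 9 (mod 83)
28^2480 = 28^2048 · 28^256 · 28^128 · 28^32 · 28^16 ≡ 9 · 30 · 69 · 12 · 26 (mod 83).
Accumulate the product:
9 · 30 = 270 ≡ 21
21 · 69 = 1449 ≡ 38
38 · 12 = 456 ≡ 41
41 · 26 = 1066 ≡ 70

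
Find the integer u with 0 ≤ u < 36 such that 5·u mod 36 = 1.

29

Run the extended Euclidean algorithm:
36 = 7·5 + 1
5 = 5·1 + 0
gcd(5, 36) = 1, so the inverse exists.
Bézout: 1 = 1·36 − 7·5.
So 5⁻¹ ≡ −7 ≡ 29 (mod 36).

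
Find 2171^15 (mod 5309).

15 in binary is 1111, i.e. 15 = 8 + 4 + 2 + 1.
2171^1 ≡ 2171 (mod 5309)
2171^2 ≡ 2171^2 = 4713241 ≡ 4158 (mod 5309)
2171^4 ≡ 4158^2 = 17288964 ≡ 2860 (mod 5309)
2171^8 ≡ 2860^2 = 8179600 ≡ 3740 (mod 5309)
2171^15 = 2171^8 × 2171^4 × 2171^2 × 2171^1 ≡ 3740 × 2860 × 4158 × 2171 (mod 5309).
Accumulate the product:
3740 × 2860 = 10696400 ≡ 4074
4074 × 4158 = 16939692 ≡ 3982
3982 × 2171 = 8644922 ≡ 1870

1870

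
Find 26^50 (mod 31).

25

26^1 ≡ 26 (mod 31)
26^2 ≡ 26^2 = 676 ≡ 25 (mod 31)
26^4 ≡ 25^2 = 625 ≡ 5 (mod 31)
26^8 ≡ 5^2 = 25 (mod 31)
26^16 ≡ 25^2 = 625 ≡ 5 (mod 31)
26^32 ≡ 5^2 = 25 (mod 31)
26^50 = 26^32 · 26^16 · 26^2 ≡ 25 · 5 · 25 (mod 31).
Accumulate the product:
25 · 5 = 125 ≡ 1
1 · 25 = 25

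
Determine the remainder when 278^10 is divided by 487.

10 in binary is 1010, i.e. 10 = 8 + 2.
278^1 ≡ 278 (mod 487)
278^2 ≡ 278^2 = 77284 ≡ 338 (mod 487)
278^4 ≡ 338^2 = 114244 ≡ 286 (mod 487)
278^8 ≡ 286^2 = 81796 ≡ 467 (mod 487)
278^10 = 278^8 × 278^2 ≡ 467 × 338 (mod 487).
467 × 338 = 157846 ≡ 58 (mod 487).

58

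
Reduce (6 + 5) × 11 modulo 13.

4

6 + 5 = 11
11 × 11 = 121 ≡ 4 (mod 13)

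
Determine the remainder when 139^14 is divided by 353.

Compute successive squares:
139^1 ≡ 139 (mod 353)
139^2 ≡ 139^2 = 19321 ≡ 259 (mod 353)
139^4 ≡ 259^2 = 67081 ≡ 11 (mod 353)
139^8 ≡ 11^2 = 121 (mod 353)
139^14 = 139^8 · 139^4 · 139^2 ≡ 121 · 11 · 259 (mod 353).
Accumulate the product:
121 · 11 = 1331 ≡ 272
272 · 259 = 70448 ≡ 201

201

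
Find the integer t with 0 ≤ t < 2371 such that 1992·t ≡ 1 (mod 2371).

1320

Run the extended Euclidean algorithm:
2371 = 1×1992 + 379
1992 = 5×379 + 97
379 = 3×97 + 88
97 = 1×88 + 9
88 = 9×9 + 7
9 = 1×7 + 2
7 = 3×2 + 1
2 = 2×1 + 0
gcd(1992, 2371) = 1, so the inverse exists.
Bézout: 1 = 883×2371 − 1051×1992.
So 1992⁻¹ ≡ −1051 ≡ 1320 (mod 2371).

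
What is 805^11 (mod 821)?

805^1 ≡ 805 (mod 821)
805^2 ≡ 805^2 = 648025 ≡ 256 (mod 821)
805^4 ≡ 256^2 = 65536 ≡ 677 (mod 821)
805^8 ≡ 677^2 = 458329 ≡ 211 (mod 821)
805^11 = 805^8 * 805^2 * 805^1 ≡ 211 * 256 * 805 (mod 821).
Accumulate the product:
211 * 256 = 54016 ≡ 651
651 * 805 = 524055 ≡ 257

257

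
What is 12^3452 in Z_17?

3452 in binary is 110101111100, i.e. 3452 = 2048 + 1024 + 256 + 64 + 32 + 16 + 8 + 4.
12^1 ≡ 12 (mod 17)
12^2 ≡ 12^2 = 144 ≡ 8 (mod 17)
12^4 ≡ 8^2 = 64 ≡ 13 (mod 17)
12^8 ≡ 13^2 = 169 ≡ 16 (mod 17)
12^16 ≡ 16^2 = 256 ≡ 1 (mod 17)
12^32 ≡ 1^2 = 1 (mod 17)
12^64 ≡ 1^2 = 1 (mod 17)
12^128 ≡ 1^2 = 1 (mod 17)
12^256 ≡ 1^2 = 1 (mod 17)
12^512 ≡ 1^2 = 1 (mod 17)
12^1024 ≡ 1^2 = 1 (mod 17)
12^2048 ≡ 1^2 = 1 (mod 17)
12^3452 = 12^2048 · 12^1024 · 12^256 · 12^64 · 12^32 · 12^16 · 12^8 · 12^4 ≡ 1 · 1 · 1 · 1 · 1 · 1 · 16 · 13 (mod 17).
Accumulate the product:
1 · 1 = 1
1 · 1 = 1
1 · 1 = 1
1 · 1 = 1
1 · 1 = 1
1 · 16 = 16
16 · 13 = 208 ≡ 4

4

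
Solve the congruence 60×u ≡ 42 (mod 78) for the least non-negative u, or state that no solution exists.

gcd(60, 78) = 6, and 6 | 42, so solutions exist.
Divide through by 6: 10×u mod 13 = 7.
10⁻¹ ≡ 4 (mod 13).
u ≡ 4×7 ≡ 2 (mod 13).
The smallest non-negative solution is u = 2.

2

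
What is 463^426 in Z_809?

737

426 in binary is 110101010, i.e. 426 = 256 + 128 + 32 + 8 + 2.
463^1 ≡ 463 (mod 809)
463^2 ≡ 463^2 = 214369 ≡ 793 (mod 809)
463^4 ≡ 793^2 = 628849 ≡ 256 (mod 809)
463^8 ≡ 256^2 = 65536 ≡ 7 (mod 809)
463^16 ≡ 7^2 = 49 (mod 809)
463^32 ≡ 49^2 = 2401 ≡ 783 (mod 809)
463^64 ≡ 783^2 = 613089 ≡ 676 (mod 809)
463^128 ≡ 676^2 = 456976 ≡ 700 (mod 809)
463^256 ≡ 700^2 = 490000 ≡ 555 (mod 809)
463^426 = 463^256 * 463^128 * 463^32 * 463^8 * 463^2 ≡ 555 * 700 * 783 * 7 * 793 (mod 809).
Accumulate the product:
555 * 700 = 388500 ≡ 180
180 * 783 = 140940 ≡ 174
174 * 7 = 1218 ≡ 409
409 * 793 = 324337 ≡ 737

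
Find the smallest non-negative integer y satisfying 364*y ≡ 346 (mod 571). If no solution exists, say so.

299

gcd(364, 571) = 1, so a unique solution mod 571 exists.
364⁻¹ ≡ 491 (mod 571).
y ≡ 491*346 ≡ 299 (mod 571).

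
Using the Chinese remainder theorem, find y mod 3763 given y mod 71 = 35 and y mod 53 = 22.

71⁻¹ mod 53: 71*3 ≡ 1 (mod 53), so 71⁻¹ ≡ 3.
y = 35 + 71*((22 − 35)*3 mod 53) = 35 + 71*14 = 1029.

1029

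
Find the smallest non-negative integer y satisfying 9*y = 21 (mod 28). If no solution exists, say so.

gcd(9, 28) = 1, so a unique solution mod 28 exists.
9⁻¹ ≡ 25 (mod 28).
y ≡ 25*21 ≡ 21 (mod 28).

21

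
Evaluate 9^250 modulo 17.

13

Compute successive squares:
250 in binary is 11111010, i.e. 250 = 128 + 64 + 32 + 16 + 8 + 2.
9^1 ≡ 9 (mod 17)
9^2 ≡ 9^2 = 81 ≡ 13 (mod 17)
9^4 ≡ 13^2 = 169 ≡ 16 (mod 17)
9^8 ≡ 16^2 = 256 ≡ 1 (mod 17)
9^16 ≡ 1^2 = 1 (mod 17)
9^32 ≡ 1^2 = 1 (mod 17)
9^64 ≡ 1^2 = 1 (mod 17)
9^128 ≡ 1^2 = 1 (mod 17)
9^250 = 9^128 * 9^64 * 9^32 * 9^16 * 9^8 * 9^2 ≡ 1 * 1 * 1 * 1 * 1 * 13 (mod 17).
Accumulate the product:
1 * 1 = 1
1 * 1 = 1
1 * 1 = 1
1 * 1 = 1
1 * 13 = 13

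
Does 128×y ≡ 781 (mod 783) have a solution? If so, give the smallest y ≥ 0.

575

gcd(128, 783) = 1, so a unique solution mod 783 exists.
128⁻¹ ≡ 104 (mod 783).
y ≡ 104×781 ≡ 575 (mod 783).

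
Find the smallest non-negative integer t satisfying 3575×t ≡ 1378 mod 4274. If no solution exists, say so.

3202

gcd(3575, 4274) = 1, so a unique solution mod 4274 exists.
3575⁻¹ ≡ 3259 (mod 4274).
t ≡ 3259×1378 ≡ 3202 (mod 4274).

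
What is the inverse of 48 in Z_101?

40

By the extended Euclidean algorithm:
101 = 2×48 + 5
48 = 9×5 + 3
5 = 1×3 + 2
3 = 1×2 + 1
2 = 2×1 + 0
gcd(48, 101) = 1, so the inverse exists.
Back-substitute for 1:
1 = 1×3 − 1×2
  = −1×5 + 2×3
  = 2×48 − 19×5
  = −19×101 + 40×48
So 48⁻¹ ≡ 40 (mod 101).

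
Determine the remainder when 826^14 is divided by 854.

Using repeated squaring:
14 in binary is 1110, i.e. 14 = 8 + 4 + 2.
826^1 ≡ 826 (mod 854)
826^2 ≡ 826^2 = 682276 ≡ 784 (mod 854)
826^4 ≡ 784^2 = 614656 ≡ 630 (mod 854)
826^8 ≡ 630^2 = 396900 ≡ 644 (mod 854)
826^14 = 826^8 × 826^4 × 826^2 ≡ 644 × 630 × 784 (mod 854).
Accumulate the product:
644 × 630 = 405720 ≡ 70
70 × 784 = 54880 ≡ 224

224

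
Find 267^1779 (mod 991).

808

By square-and-multiply:
1779 in binary is 11011110011, i.e. 1779 = 1024 + 512 + 128 + 64 + 32 + 16 + 2 + 1.
267^1 ≡ 267 (mod 991)
267^2 ≡ 267^2 = 71289 ≡ 928 (mod 991)
267^4 ≡ 928^2 = 861184 ≡ 5 (mod 991)
267^8 ≡ 5^2 = 25 (mod 991)
267^16 ≡ 25^2 = 625 (mod 991)
267^32 ≡ 625^2 = 390625 ≡ 171 (mod 991)
267^64 ≡ 171^2 = 29241 ≡ 502 (mod 991)
267^128 ≡ 502^2 = 252004 ≡ 290 (mod 991)
267^256 ≡ 290^2 = 84100 ≡ 856 (mod 991)
267^512 ≡ 856^2 = 732736 ≡ 387 (mod 991)
267^1024 ≡ 387^2 = 149769 ≡ 128 (mod 991)
267^1779 = 267^1024 × 267^512 × 267^128 × 267^64 × 267^32 × 267^16 × 267^2 × 267^1 ≡ 128 × 387 × 290 × 502 × 171 × 625 × 928 × 267 (mod 991).
Accumulate the product:
128 × 387 = 49536 ≡ 977
977 × 290 = 283330 ≡ 895
895 × 502 = 449290 ≡ 367
367 × 171 = 62757 ≡ 324
324 × 625 = 202500 ≡ 336
336 × 928 = 311808 ≡ 634
634 × 267 = 169278 ≡ 808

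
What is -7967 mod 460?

313

-7967 = -18×460 + 313, so -7967 ≡ 313 (mod 460).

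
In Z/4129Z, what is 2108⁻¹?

4129 = 1×2108 + 2021
2108 = 1×2021 + 87
2021 = 23×87 + 20
87 = 4×20 + 7
20 = 2×7 + 6
7 = 1×6 + 1
6 = 6×1 + 0
gcd(2108, 4129) = 1, so the inverse exists.
Back-substitute for 1:
1 = 1×7 − 1×6
  = −1×20 + 3×7
  = 3×87 − 13×20
  = −13×2021 + 302×87
  = 302×2108 − 315×2021
  = −315×4129 + 617×2108
So 2108⁻¹ ≡ 617 (mod 4129).

617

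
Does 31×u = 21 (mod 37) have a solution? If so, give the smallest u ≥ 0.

gcd(31, 37) = 1, so a unique solution mod 37 exists.
31⁻¹ ≡ 6 (mod 37).
u ≡ 6×21 ≡ 15 (mod 37).

15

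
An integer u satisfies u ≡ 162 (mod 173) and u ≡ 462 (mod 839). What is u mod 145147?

173⁻¹ mod 839: 173×97 ≡ 1 (mod 839), so 173⁻¹ ≡ 97.
u = 162 + 173×((462 − 162)×97 mod 839) = 162 + 173×574 = 99464.

99464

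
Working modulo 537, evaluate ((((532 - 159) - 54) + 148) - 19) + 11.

459

532 - 159 = 373
373 - 54 = 319
319 + 148 = 467
467 - 19 = 448
448 + 11 = 459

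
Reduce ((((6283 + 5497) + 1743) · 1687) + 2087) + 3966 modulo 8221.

6079

6283 + 5497 = 11780 ≡ 3559 (mod 8221)
3559 + 1743 = 5302
5302 · 1687 = 8944474 ≡ 26 (mod 8221)
26 + 2087 = 2113
2113 + 3966 = 6079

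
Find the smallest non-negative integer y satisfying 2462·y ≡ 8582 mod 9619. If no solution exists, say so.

1074

gcd(2462, 9619) = 1, so a unique solution mod 9619 exists.
2462⁻¹ ≡ 9451 (mod 9619).
y ≡ 9451·8582 ≡ 1074 (mod 9619).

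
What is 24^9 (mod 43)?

16

Using repeated squaring:
9 in binary is 1001, i.e. 9 = 8 + 1.
24^1 ≡ 24 (mod 43)
24^2 ≡ 24^2 = 576 ≡ 17 (mod 43)
24^4 ≡ 17^2 = 289 ≡ 31 (mod 43)
24^8 ≡ 31^2 = 961 ≡ 15 (mod 43)
24^9 = 24^8 × 24^1 ≡ 15 × 24 (mod 43).
15 × 24 = 360 ≡ 16 (mod 43).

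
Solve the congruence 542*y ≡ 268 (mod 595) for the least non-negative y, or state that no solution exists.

444

gcd(542, 595) = 1, so a unique solution mod 595 exists.
542⁻¹ ≡ 348 (mod 595).
y ≡ 348*268 ≡ 444 (mod 595).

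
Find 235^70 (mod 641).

By square-and-multiply:
235^1 ≡ 235 (mod 641)
235^2 ≡ 235^2 = 55225 ≡ 99 (mod 641)
235^4 ≡ 99^2 = 9801 ≡ 186 (mod 641)
235^8 ≡ 186^2 = 34596 ≡ 623 (mod 641)
235^16 ≡ 623^2 = 388129 ≡ 324 (mod 641)
235^32 ≡ 324^2 = 104976 ≡ 493 (mod 641)
235^64 ≡ 493^2 = 243049 ≡ 110 (mod 641)
235^70 = 235^64 · 235^4 · 235^2 ≡ 110 · 186 · 99 (mod 641).
Accumulate the product:
110 · 186 = 20460 ≡ 589
589 · 99 = 58311 ≡ 621

621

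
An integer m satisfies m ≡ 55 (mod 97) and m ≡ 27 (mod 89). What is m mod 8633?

4032

97⁻¹ mod 89: 97·78 ≡ 1 (mod 89), so 97⁻¹ ≡ 78.
m = 55 + 97·((27 − 55)·78 mod 89) = 55 + 97·41 = 4032.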